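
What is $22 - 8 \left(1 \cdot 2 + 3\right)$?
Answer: $-18$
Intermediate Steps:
$22 - 8 \left(1 \cdot 2 + 3\right) = 22 - 8 \left(2 + 3\right) = 22 - 40 = -18$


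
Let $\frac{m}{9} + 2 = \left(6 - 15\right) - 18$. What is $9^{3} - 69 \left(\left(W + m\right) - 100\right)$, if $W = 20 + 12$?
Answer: $23430$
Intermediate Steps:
$m = -261$ ($m = -18 + 9 \left(\left(6 - 15\right) - 18\right) = -18 + 9 \left(-9 - 18\right) = -18 + 9 \left(-27\right) = -18 - 243 = -261$)
$W = 32$
$9^{3} - 69 \left(\left(W + m\right) - 100\right) = 9^{3} - 69 \left(\left(32 - 261\right) - 100\right) = 729 - 69 \left(-229 - 100\right) = 729 - -22701 = 729 + 22701 = 23430$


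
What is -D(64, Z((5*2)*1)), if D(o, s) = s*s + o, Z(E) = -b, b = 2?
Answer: -68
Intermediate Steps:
Z(E) = -2 (Z(E) = -1*2 = -2)
D(o, s) = o + s**2 (D(o, s) = s**2 + o = o + s**2)
-D(64, Z((5*2)*1)) = -(64 + (-2)**2) = -(64 + 4) = -1*68 = -68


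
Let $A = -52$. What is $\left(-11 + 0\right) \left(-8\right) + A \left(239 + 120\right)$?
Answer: $-18580$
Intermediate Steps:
$\left(-11 + 0\right) \left(-8\right) + A \left(239 + 120\right) = \left(-11 + 0\right) \left(-8\right) - 52 \left(239 + 120\right) = \left(-11\right) \left(-8\right) - 18668 = 88 - 18668 = -18580$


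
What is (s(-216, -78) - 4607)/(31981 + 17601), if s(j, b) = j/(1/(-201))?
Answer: 38809/49582 ≈ 0.78272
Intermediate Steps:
s(j, b) = -201*j (s(j, b) = j/(-1/201) = j*(-201) = -201*j)
(s(-216, -78) - 4607)/(31981 + 17601) = (-201*(-216) - 4607)/(31981 + 17601) = (43416 - 4607)/49582 = 38809*(1/49582) = 38809/49582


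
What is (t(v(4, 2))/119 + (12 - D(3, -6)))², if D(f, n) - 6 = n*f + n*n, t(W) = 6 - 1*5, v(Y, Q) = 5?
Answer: 2036329/14161 ≈ 143.80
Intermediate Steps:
t(W) = 1 (t(W) = 6 - 5 = 1)
D(f, n) = 6 + n² + f*n (D(f, n) = 6 + (n*f + n*n) = 6 + (f*n + n²) = 6 + (n² + f*n) = 6 + n² + f*n)
(t(v(4, 2))/119 + (12 - D(3, -6)))² = (1/119 + (12 - (6 + (-6)² + 3*(-6))))² = (1*(1/119) + (12 - (6 + 36 - 18)))² = (1/119 + (12 - 1*24))² = (1/119 + (12 - 24))² = (1/119 - 12)² = (-1427/119)² = 2036329/14161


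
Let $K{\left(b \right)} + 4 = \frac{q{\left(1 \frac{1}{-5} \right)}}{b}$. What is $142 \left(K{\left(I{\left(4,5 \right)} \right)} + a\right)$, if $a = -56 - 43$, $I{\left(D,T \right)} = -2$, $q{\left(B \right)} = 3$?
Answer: $-14839$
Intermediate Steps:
$K{\left(b \right)} = -4 + \frac{3}{b}$
$a = -99$ ($a = -56 - 43 = -99$)
$142 \left(K{\left(I{\left(4,5 \right)} \right)} + a\right) = 142 \left(\left(-4 + \frac{3}{-2}\right) - 99\right) = 142 \left(\left(-4 + 3 \left(- \frac{1}{2}\right)\right) - 99\right) = 142 \left(\left(-4 - \frac{3}{2}\right) - 99\right) = 142 \left(- \frac{11}{2} - 99\right) = 142 \left(- \frac{209}{2}\right) = -14839$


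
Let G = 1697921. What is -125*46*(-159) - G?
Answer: -783671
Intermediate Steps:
-125*46*(-159) - G = -125*46*(-159) - 1*1697921 = -5750*(-159) - 1697921 = 914250 - 1697921 = -783671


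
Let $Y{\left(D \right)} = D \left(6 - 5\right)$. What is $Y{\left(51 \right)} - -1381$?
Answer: $1432$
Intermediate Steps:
$Y{\left(D \right)} = D$ ($Y{\left(D \right)} = D 1 = D$)
$Y{\left(51 \right)} - -1381 = 51 - -1381 = 51 + 1381 = 1432$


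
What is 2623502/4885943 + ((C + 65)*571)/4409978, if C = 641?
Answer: 6769618380387/10773450569627 ≈ 0.62836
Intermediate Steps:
2623502/4885943 + ((C + 65)*571)/4409978 = 2623502/4885943 + ((641 + 65)*571)/4409978 = 2623502*(1/4885943) + (706*571)*(1/4409978) = 2623502/4885943 + 403126*(1/4409978) = 2623502/4885943 + 201563/2204989 = 6769618380387/10773450569627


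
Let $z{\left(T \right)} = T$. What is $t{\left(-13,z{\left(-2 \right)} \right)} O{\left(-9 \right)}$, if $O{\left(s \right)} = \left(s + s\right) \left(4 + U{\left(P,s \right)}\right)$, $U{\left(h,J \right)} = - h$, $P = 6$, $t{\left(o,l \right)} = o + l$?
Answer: $-540$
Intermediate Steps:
$t{\left(o,l \right)} = l + o$
$O{\left(s \right)} = - 4 s$ ($O{\left(s \right)} = \left(s + s\right) \left(4 - 6\right) = 2 s \left(4 - 6\right) = 2 s \left(-2\right) = - 4 s$)
$t{\left(-13,z{\left(-2 \right)} \right)} O{\left(-9 \right)} = \left(-2 - 13\right) \left(\left(-4\right) \left(-9\right)\right) = \left(-15\right) 36 = -540$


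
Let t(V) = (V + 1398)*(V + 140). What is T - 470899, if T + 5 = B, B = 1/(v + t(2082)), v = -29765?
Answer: -3627276976679/7702795 ≈ -4.7090e+5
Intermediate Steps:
t(V) = (140 + V)*(1398 + V) (t(V) = (1398 + V)*(140 + V) = (140 + V)*(1398 + V))
B = 1/7702795 (B = 1/(-29765 + (195720 + 2082² + 1538*2082)) = 1/(-29765 + (195720 + 4334724 + 3202116)) = 1/(-29765 + 7732560) = 1/7702795 ≈ 1.2982e-7)
T = -38513974/7702795 (T = -5 + 1/7702795 = -38513974/7702795 ≈ -5.0000)
T - 470899 = -38513974/7702795 - 470899 = -3627276976679/7702795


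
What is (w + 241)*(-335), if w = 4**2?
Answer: -86095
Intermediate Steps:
w = 16
(w + 241)*(-335) = (16 + 241)*(-335) = 257*(-335) = -86095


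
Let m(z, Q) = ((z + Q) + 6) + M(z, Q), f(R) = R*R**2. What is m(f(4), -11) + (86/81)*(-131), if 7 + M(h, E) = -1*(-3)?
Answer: -6811/81 ≈ -84.086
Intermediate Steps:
f(R) = R**3
M(h, E) = -4 (M(h, E) = -7 - 1*(-3) = -7 + 3 = -4)
m(z, Q) = 2 + Q + z (m(z, Q) = ((z + Q) + 6) - 4 = ((Q + z) + 6) - 4 = (6 + Q + z) - 4 = 2 + Q + z)
m(f(4), -11) + (86/81)*(-131) = (2 - 11 + 4**3) + (86/81)*(-131) = (2 - 11 + 64) + (86*(1/81))*(-131) = 55 + (86/81)*(-131) = 55 - 11266/81 = -6811/81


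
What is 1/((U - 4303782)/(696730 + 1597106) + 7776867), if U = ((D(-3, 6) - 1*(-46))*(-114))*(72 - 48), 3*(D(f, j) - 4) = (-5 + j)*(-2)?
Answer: 382306/2973142175509 ≈ 1.2859e-7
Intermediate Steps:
D(f, j) = 22/3 - 2*j/3 (D(f, j) = 4 + ((-5 + j)*(-2))/3 = 4 + (10 - 2*j)/3 = 4 + (10/3 - 2*j/3) = 22/3 - 2*j/3)
U = -134976 (U = (((22/3 - 2/3*6) - 1*(-46))*(-114))*(72 - 48) = (((22/3 - 4) + 46)*(-114))*24 = ((10/3 + 46)*(-114))*24 = ((148/3)*(-114))*24 = -5624*24 = -134976)
1/((U - 4303782)/(696730 + 1597106) + 7776867) = 1/((-134976 - 4303782)/(696730 + 1597106) + 7776867) = 1/(-4438758/2293836 + 7776867) = 1/(-4438758*1/2293836 + 7776867) = 1/(-739793/382306 + 7776867) = 1/(2973142175509/382306) = 382306/2973142175509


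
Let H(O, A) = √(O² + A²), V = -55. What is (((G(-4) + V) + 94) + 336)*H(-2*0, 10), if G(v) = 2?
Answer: 3770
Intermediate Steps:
H(O, A) = √(A² + O²)
(((G(-4) + V) + 94) + 336)*H(-2*0, 10) = (((2 - 55) + 94) + 336)*√(10² + (-2*0)²) = ((-53 + 94) + 336)*√(100 + 0²) = (41 + 336)*√(100 + 0) = 377*√100 = 377*10 = 3770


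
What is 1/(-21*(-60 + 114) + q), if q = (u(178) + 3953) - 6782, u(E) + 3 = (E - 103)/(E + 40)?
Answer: -218/864513 ≈ -0.00025216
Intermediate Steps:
u(E) = -3 + (-103 + E)/(40 + E) (u(E) = -3 + (E - 103)/(E + 40) = -3 + (-103 + E)/(40 + E))
q = -617301/218 (q = ((-223 - 2*178)/(40 + 178) + 3953) - 6782 = ((-223 - 356)/218 + 3953) - 6782 = ((1/218)*(-579) + 3953) - 6782 = (-579/218 + 3953) - 6782 = 861175/218 - 6782 = -617301/218 ≈ -2831.7)
1/(-21*(-60 + 114) + q) = 1/(-21*(-60 + 114) - 617301/218) = 1/(-21*54 - 617301/218) = 1/(-1*1134 - 617301/218) = 1/(-1134 - 617301/218) = 1/(-864513/218) = -218/864513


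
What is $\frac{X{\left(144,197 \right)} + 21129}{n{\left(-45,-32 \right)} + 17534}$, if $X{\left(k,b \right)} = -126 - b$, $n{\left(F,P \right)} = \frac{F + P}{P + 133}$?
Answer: $\frac{2101406}{1770857} \approx 1.1867$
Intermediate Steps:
$n{\left(F,P \right)} = \frac{F + P}{133 + P}$
$\frac{X{\left(144,197 \right)} + 21129}{n{\left(-45,-32 \right)} + 17534} = \frac{\left(-126 - 197\right) + 21129}{\frac{-45 - 32}{133 - 32} + 17534} = \frac{\left(-126 - 197\right) + 21129}{\frac{1}{101} \left(-77\right) + 17534} = \frac{-323 + 21129}{\frac{1}{101} \left(-77\right) + 17534} = \frac{20806}{- \frac{77}{101} + 17534} = \frac{20806}{\frac{1770857}{101}} = 20806 \cdot \frac{101}{1770857} = \frac{2101406}{1770857}$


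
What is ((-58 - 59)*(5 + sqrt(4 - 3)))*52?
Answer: -36504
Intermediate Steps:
((-58 - 59)*(5 + sqrt(4 - 3)))*52 = -117*(5 + sqrt(1))*52 = -117*(5 + 1)*52 = -117*6*52 = -702*52 = -36504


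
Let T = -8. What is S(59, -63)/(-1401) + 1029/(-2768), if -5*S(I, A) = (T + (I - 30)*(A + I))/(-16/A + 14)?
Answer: -1082422971/2902012720 ≈ -0.37299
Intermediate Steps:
S(I, A) = -(-8 + (-30 + I)*(A + I))/(5*(14 - 16/A)) (S(I, A) = -(-8 + (I - 30)*(A + I))/(5*(-16/A + 14)) = -(-8 + (-30 + I)*(A + I))/(5*(14 - 16/A)))
S(59, -63)/(-1401) + 1029/(-2768) = ((1/10)*(-63)*(8 - 1*59**2 + 30*(-63) + 30*59 - 1*(-63)*59)/(-8 + 7*(-63)))/(-1401) + 1029/(-2768) = ((1/10)*(-63)*(8 - 1*3481 - 1890 + 1770 + 3717)/(-8 - 441))*(-1/1401) + 1029*(-1/2768) = ((1/10)*(-63)*(8 - 3481 - 1890 + 1770 + 3717)/(-449))*(-1/1401) - 1029/2768 = ((1/10)*(-63)*(-1/449)*124)*(-1/1401) - 1029/2768 = (3906/2245)*(-1/1401) - 1029/2768 = -1302/1048415 - 1029/2768 = -1082422971/2902012720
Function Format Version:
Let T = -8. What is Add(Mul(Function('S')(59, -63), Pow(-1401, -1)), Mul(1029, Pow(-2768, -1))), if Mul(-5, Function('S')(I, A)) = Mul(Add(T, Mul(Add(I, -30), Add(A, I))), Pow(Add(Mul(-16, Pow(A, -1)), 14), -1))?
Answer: Rational(-1082422971, 2902012720) ≈ -0.37299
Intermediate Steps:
Function('S')(I, A) = Mul(Rational(-1, 5), Pow(Add(14, Mul(-16, Pow(A, -1))), -1), Add(-8, Mul(Add(-30, I), Add(A, I)))) (Function('S')(I, A) = Mul(Rational(-1, 5), Mul(Add(-8, Mul(Add(I, -30), Add(A, I))), Pow(Add(Mul(-16, Pow(A, -1)), 14), -1))) = Mul(Rational(-1, 5), Mul(Add(-8, Mul(Add(-30, I), Add(A, I))), Pow(Add(14, Mul(-16, Pow(A, -1))), -1))) = Mul(Rational(-1, 5), Mul(Pow(Add(14, Mul(-16, Pow(A, -1))), -1), Add(-8, Mul(Add(-30, I), Add(A, I))))) = Mul(Rational(-1, 5), Pow(Add(14, Mul(-16, Pow(A, -1))), -1), Add(-8, Mul(Add(-30, I), Add(A, I)))))
Add(Mul(Function('S')(59, -63), Pow(-1401, -1)), Mul(1029, Pow(-2768, -1))) = Add(Mul(Mul(Rational(1, 10), -63, Pow(Add(-8, Mul(7, -63)), -1), Add(8, Mul(-1, Pow(59, 2)), Mul(30, -63), Mul(30, 59), Mul(-1, -63, 59))), Pow(-1401, -1)), Mul(1029, Pow(-2768, -1))) = Add(Mul(Mul(Rational(1, 10), -63, Pow(Add(-8, -441), -1), Add(8, Mul(-1, 3481), -1890, 1770, 3717)), Rational(-1, 1401)), Mul(1029, Rational(-1, 2768))) = Add(Mul(Mul(Rational(1, 10), -63, Pow(-449, -1), Add(8, -3481, -1890, 1770, 3717)), Rational(-1, 1401)), Rational(-1029, 2768)) = Add(Mul(Mul(Rational(1, 10), -63, Rational(-1, 449), 124), Rational(-1, 1401)), Rational(-1029, 2768)) = Add(Mul(Rational(3906, 2245), Rational(-1, 1401)), Rational(-1029, 2768)) = Add(Rational(-1302, 1048415), Rational(-1029, 2768)) = Rational(-1082422971, 2902012720)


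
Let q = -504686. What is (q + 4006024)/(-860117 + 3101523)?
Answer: 1750669/1120703 ≈ 1.5621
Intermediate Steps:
(q + 4006024)/(-860117 + 3101523) = (-504686 + 4006024)/(-860117 + 3101523) = 3501338/2241406 = 3501338*(1/2241406) = 1750669/1120703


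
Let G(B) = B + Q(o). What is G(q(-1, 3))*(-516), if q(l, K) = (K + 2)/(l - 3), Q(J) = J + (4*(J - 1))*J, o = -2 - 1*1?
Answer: -22575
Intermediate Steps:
o = -3 (o = -2 - 1 = -3)
Q(J) = J + J*(-4 + 4*J) (Q(J) = J + (4*(-1 + J))*J = J + (-4 + 4*J)*J = J + J*(-4 + 4*J))
q(l, K) = (2 + K)/(-3 + l)
G(B) = 45 + B (G(B) = B - 3*(-3 + 4*(-3)) = B - 3*(-3 - 12) = B - 3*(-15) = B + 45 = 45 + B)
G(q(-1, 3))*(-516) = (45 + (2 + 3)/(-3 - 1))*(-516) = (45 + 5/(-4))*(-516) = (45 - ¼*5)*(-516) = (45 - 5/4)*(-516) = (175/4)*(-516) = -22575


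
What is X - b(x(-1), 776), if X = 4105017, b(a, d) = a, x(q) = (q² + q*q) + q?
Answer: 4105016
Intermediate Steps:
x(q) = q + 2*q² (x(q) = (q² + q²) + q = 2*q² + q = q + 2*q²)
X - b(x(-1), 776) = 4105017 - (-1)*(1 + 2*(-1)) = 4105017 - (-1)*(1 - 2) = 4105017 - (-1)*(-1) = 4105017 - 1*1 = 4105017 - 1 = 4105016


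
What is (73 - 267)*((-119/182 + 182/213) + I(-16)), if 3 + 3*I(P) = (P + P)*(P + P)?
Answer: -182930069/2769 ≈ -66064.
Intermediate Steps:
I(P) = -1 + 4*P²/3 (I(P) = -1 + ((P + P)*(P + P))/3 = -1 + ((2*P)*(2*P))/3 = -1 + (4*P²)/3 = -1 + 4*P²/3)
(73 - 267)*((-119/182 + 182/213) + I(-16)) = (73 - 267)*((-119/182 + 182/213) + (-1 + (4/3)*(-16)²)) = -194*((-119*1/182 + 182*(1/213)) + (-1 + (4/3)*256)) = -194*((-17/26 + 182/213) + (-1 + 1024/3)) = -194*(1111/5538 + 1021/3) = -194*1885877/5538 = -182930069/2769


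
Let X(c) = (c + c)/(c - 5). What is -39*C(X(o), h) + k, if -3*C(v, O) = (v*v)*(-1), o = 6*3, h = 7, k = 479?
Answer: 4931/13 ≈ 379.31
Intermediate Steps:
o = 18
X(c) = 2*c/(-5 + c) (X(c) = (2*c)/(-5 + c) = 2*c/(-5 + c))
C(v, O) = v²/3 (C(v, O) = -v*v*(-1)/3 = -v²*(-1)/3 = -(-1)*v²/3 = v²/3)
-39*C(X(o), h) + k = -13*(2*18/(-5 + 18))² + 479 = -13*(2*18/13)² + 479 = -13*(2*18*(1/13))² + 479 = -13*(36/13)² + 479 = -13*1296/169 + 479 = -39*432/169 + 479 = -1296/13 + 479 = 4931/13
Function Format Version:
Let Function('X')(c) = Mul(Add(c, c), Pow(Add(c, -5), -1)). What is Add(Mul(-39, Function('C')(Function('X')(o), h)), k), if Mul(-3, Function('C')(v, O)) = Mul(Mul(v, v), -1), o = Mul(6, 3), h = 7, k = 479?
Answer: Rational(4931, 13) ≈ 379.31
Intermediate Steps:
o = 18
Function('X')(c) = Mul(2, c, Pow(Add(-5, c), -1)) (Function('X')(c) = Mul(Mul(2, c), Pow(Add(-5, c), -1)) = Mul(2, c, Pow(Add(-5, c), -1)))
Function('C')(v, O) = Mul(Rational(1, 3), Pow(v, 2)) (Function('C')(v, O) = Mul(Rational(-1, 3), Mul(Mul(v, v), -1)) = Mul(Rational(-1, 3), Mul(Pow(v, 2), -1)) = Mul(Rational(-1, 3), Mul(-1, Pow(v, 2))) = Mul(Rational(1, 3), Pow(v, 2)))
Add(Mul(-39, Function('C')(Function('X')(o), h)), k) = Add(Mul(-39, Mul(Rational(1, 3), Pow(Mul(2, 18, Pow(Add(-5, 18), -1)), 2))), 479) = Add(Mul(-39, Mul(Rational(1, 3), Pow(Mul(2, 18, Pow(13, -1)), 2))), 479) = Add(Mul(-39, Mul(Rational(1, 3), Pow(Mul(2, 18, Rational(1, 13)), 2))), 479) = Add(Mul(-39, Mul(Rational(1, 3), Pow(Rational(36, 13), 2))), 479) = Add(Mul(-39, Mul(Rational(1, 3), Rational(1296, 169))), 479) = Add(Mul(-39, Rational(432, 169)), 479) = Add(Rational(-1296, 13), 479) = Rational(4931, 13)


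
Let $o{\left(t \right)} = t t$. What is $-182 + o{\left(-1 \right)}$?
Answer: $-181$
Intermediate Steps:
$o{\left(t \right)} = t^{2}$
$-182 + o{\left(-1 \right)} = -182 + \left(-1\right)^{2} = -182 + 1 = -181$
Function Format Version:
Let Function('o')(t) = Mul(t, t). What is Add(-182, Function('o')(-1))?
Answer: -181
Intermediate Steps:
Function('o')(t) = Pow(t, 2)
Add(-182, Function('o')(-1)) = Add(-182, Pow(-1, 2)) = Add(-182, 1) = -181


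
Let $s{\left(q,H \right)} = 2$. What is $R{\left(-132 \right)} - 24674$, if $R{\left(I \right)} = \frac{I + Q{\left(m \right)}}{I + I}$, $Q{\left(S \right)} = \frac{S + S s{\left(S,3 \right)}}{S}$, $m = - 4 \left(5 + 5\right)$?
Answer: $- \frac{2171269}{88} \approx -24674.0$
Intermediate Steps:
$m = -40$ ($m = \left(-4\right) 10 = -40$)
$Q{\left(S \right)} = 3$ ($Q{\left(S \right)} = \frac{S + S 2}{S} = \frac{S + 2 S}{S} = \frac{3 S}{S} = 3$)
$R{\left(I \right)} = \frac{3 + I}{2 I}$ ($R{\left(I \right)} = \frac{I + 3}{I + I} = \frac{3 + I}{2 I}$)
$R{\left(-132 \right)} - 24674 = \frac{3 - 132}{2 \left(-132\right)} - 24674 = \frac{1}{2} \left(- \frac{1}{132}\right) \left(-129\right) - 24674 = \frac{43}{88} - 24674 = - \frac{2171269}{88}$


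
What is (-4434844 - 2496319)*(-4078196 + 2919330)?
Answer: 8032289141158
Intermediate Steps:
(-4434844 - 2496319)*(-4078196 + 2919330) = -6931163*(-1158866) = 8032289141158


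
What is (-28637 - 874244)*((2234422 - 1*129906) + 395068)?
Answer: -2256826901504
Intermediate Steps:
(-28637 - 874244)*((2234422 - 1*129906) + 395068) = -902881*((2234422 - 129906) + 395068) = -902881*(2104516 + 395068) = -902881*2499584 = -2256826901504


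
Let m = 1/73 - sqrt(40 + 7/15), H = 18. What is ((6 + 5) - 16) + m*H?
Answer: -347/73 - 6*sqrt(9105)/5 ≈ -119.26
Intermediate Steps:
m = 1/73 - sqrt(9105)/15 (m = 1/73 - sqrt(40 + 7*(1/15)) = 1/73 - sqrt(40 + 7/15) = 1/73 - sqrt(607/15) = 1/73 - sqrt(9105)/15 ≈ -6.3476)
((6 + 5) - 16) + m*H = ((6 + 5) - 16) + (1/73 - sqrt(9105)/15)*18 = (11 - 16) + (18/73 - 6*sqrt(9105)/5) = -5 + (18/73 - 6*sqrt(9105)/5) = -347/73 - 6*sqrt(9105)/5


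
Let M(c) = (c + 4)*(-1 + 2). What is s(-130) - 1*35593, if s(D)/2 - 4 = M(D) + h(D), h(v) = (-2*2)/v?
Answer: -2329401/65 ≈ -35837.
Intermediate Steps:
M(c) = 4 + c (M(c) = (4 + c)*1 = 4 + c)
h(v) = -4/v
s(D) = 16 - 8/D + 2*D (s(D) = 8 + 2*((4 + D) - 4/D) = 8 + 2*(4 + D - 4/D) = 8 + (8 - 8/D + 2*D) = 16 - 8/D + 2*D)
s(-130) - 1*35593 = (16 - 8/(-130) + 2*(-130)) - 1*35593 = (16 - 8*(-1/130) - 260) - 35593 = (16 + 4/65 - 260) - 35593 = -15856/65 - 35593 = -2329401/65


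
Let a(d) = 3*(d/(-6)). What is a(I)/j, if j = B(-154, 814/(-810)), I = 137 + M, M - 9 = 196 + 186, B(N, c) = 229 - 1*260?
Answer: 264/31 ≈ 8.5161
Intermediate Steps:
B(N, c) = -31 (B(N, c) = 229 - 260 = -31)
M = 391 (M = 9 + (196 + 186) = 9 + 382 = 391)
I = 528 (I = 137 + 391 = 528)
a(d) = -d/2 (a(d) = 3*(d*(-⅙)) = 3*(-d/6) = -d/2)
j = -31
a(I)/j = -½*528/(-31) = -264*(-1/31) = 264/31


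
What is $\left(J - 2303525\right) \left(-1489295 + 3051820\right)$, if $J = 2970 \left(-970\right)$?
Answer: $-8100793673125$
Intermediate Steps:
$J = -2880900$
$\left(J - 2303525\right) \left(-1489295 + 3051820\right) = \left(-2880900 - 2303525\right) \left(-1489295 + 3051820\right) = \left(-5184425\right) 1562525 = -8100793673125$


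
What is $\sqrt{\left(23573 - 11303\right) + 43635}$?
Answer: $\sqrt{55905} \approx 236.44$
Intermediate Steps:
$\sqrt{\left(23573 - 11303\right) + 43635} = \sqrt{12270 + 43635} = \sqrt{55905}$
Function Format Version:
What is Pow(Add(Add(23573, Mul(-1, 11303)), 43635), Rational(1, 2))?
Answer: Pow(55905, Rational(1, 2)) ≈ 236.44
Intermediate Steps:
Pow(Add(Add(23573, Mul(-1, 11303)), 43635), Rational(1, 2)) = Pow(Add(Add(23573, -11303), 43635), Rational(1, 2)) = Pow(Add(12270, 43635), Rational(1, 2)) = Pow(55905, Rational(1, 2))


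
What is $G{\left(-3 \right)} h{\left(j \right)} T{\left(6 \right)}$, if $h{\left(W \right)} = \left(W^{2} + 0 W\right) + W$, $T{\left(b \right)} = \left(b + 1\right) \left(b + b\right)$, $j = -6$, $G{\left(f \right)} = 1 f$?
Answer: $-7560$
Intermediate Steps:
$G{\left(f \right)} = f$
$T{\left(b \right)} = 2 b \left(1 + b\right)$ ($T{\left(b \right)} = \left(1 + b\right) 2 b = 2 b \left(1 + b\right)$)
$h{\left(W \right)} = W + W^{2}$ ($h{\left(W \right)} = \left(W^{2} + 0\right) + W = W^{2} + W = W + W^{2}$)
$G{\left(-3 \right)} h{\left(j \right)} T{\left(6 \right)} = - 3 \left(- 6 \left(1 - 6\right)\right) 2 \cdot 6 \left(1 + 6\right) = - 3 \left(\left(-6\right) \left(-5\right)\right) 2 \cdot 6 \cdot 7 = \left(-3\right) 30 \cdot 84 = \left(-90\right) 84 = -7560$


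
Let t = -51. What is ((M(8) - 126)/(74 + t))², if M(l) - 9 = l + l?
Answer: 10201/529 ≈ 19.284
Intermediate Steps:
M(l) = 9 + 2*l (M(l) = 9 + (l + l) = 9 + 2*l)
((M(8) - 126)/(74 + t))² = (((9 + 2*8) - 126)/(74 - 51))² = (((9 + 16) - 126)/23)² = ((25 - 126)*(1/23))² = (-101*1/23)² = (-101/23)² = 10201/529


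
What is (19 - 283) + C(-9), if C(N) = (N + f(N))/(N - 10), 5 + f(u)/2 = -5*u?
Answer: -5087/19 ≈ -267.74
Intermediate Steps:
f(u) = -10 - 10*u (f(u) = -10 + 2*(-5*u) = -10 - 10*u)
C(N) = (-10 - 9*N)/(-10 + N) (C(N) = (N + (-10 - 10*N))/(N - 10) = (-10 - 9*N)/(-10 + N))
(19 - 283) + C(-9) = (19 - 283) + (-10 - 9*(-9))/(-10 - 9) = -264 + (-10 + 81)/(-19) = -264 - 1/19*71 = -264 - 71/19 = -5087/19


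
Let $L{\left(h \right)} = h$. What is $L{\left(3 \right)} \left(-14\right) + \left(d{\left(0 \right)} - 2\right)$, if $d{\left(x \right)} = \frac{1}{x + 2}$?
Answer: $- \frac{87}{2} \approx -43.5$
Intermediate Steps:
$d{\left(x \right)} = \frac{1}{2 + x}$
$L{\left(3 \right)} \left(-14\right) + \left(d{\left(0 \right)} - 2\right) = 3 \left(-14\right) + \left(\frac{1}{2 + 0} - 2\right) = -42 - \left(2 - \frac{1}{2}\right) = -42 + \left(\frac{1}{2} - 2\right) = -42 - \frac{3}{2} = - \frac{87}{2}$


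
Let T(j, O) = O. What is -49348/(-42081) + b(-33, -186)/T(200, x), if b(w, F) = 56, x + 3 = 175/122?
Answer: -1645396/47559 ≈ -34.597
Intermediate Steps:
x = -191/122 (x = -3 + 175/122 = -191/122 ≈ -1.5656)
-49348/(-42081) + b(-33, -186)/T(200, x) = -49348/(-42081) + 56/(-191/122) = -49348*(-1/42081) + 56*(-122/191) = 292/249 - 6832/191 = -1645396/47559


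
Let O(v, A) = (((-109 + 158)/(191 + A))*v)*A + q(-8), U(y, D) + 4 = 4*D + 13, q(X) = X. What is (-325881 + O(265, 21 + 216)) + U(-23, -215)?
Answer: -136767275/428 ≈ -3.1955e+5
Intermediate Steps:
U(y, D) = 9 + 4*D (U(y, D) = -4 + (4*D + 13) = -4 + (13 + 4*D) = 9 + 4*D)
O(v, A) = -8 + 49*A*v/(191 + A) (O(v, A) = (((-109 + 158)/(191 + A))*v)*A - 8 = ((49/(191 + A))*v)*A - 8 = (49*v/(191 + A))*A - 8 = 49*A*v/(191 + A) - 8 = -8 + 49*A*v/(191 + A))
(-325881 + O(265, 21 + 216)) + U(-23, -215) = (-325881 + (-1528 - 8*(21 + 216) + 49*(21 + 216)*265)/(191 + (21 + 216))) + (9 + 4*(-215)) = (-325881 + (-1528 - 8*237 + 49*237*265)/(191 + 237)) + (9 - 860) = (-325881 + (-1528 - 1896 + 3077445)/428) - 851 = (-325881 + (1/428)*3074021) - 851 = (-325881 + 3074021/428) - 851 = -136403047/428 - 851 = -136767275/428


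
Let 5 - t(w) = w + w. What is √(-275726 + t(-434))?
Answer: I*√274853 ≈ 524.26*I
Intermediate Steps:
t(w) = 5 - 2*w (t(w) = 5 - (w + w) = 5 - 2*w)
√(-275726 + t(-434)) = √(-275726 + (5 - 2*(-434))) = √(-275726 + (5 + 868)) = √(-275726 + 873) = √(-274853) = I*√274853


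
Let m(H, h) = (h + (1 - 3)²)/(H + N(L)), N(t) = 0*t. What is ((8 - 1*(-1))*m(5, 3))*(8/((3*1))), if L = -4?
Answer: 168/5 ≈ 33.600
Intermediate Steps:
N(t) = 0
m(H, h) = (4 + h)/H (m(H, h) = (h + (1 - 3)²)/(H + 0) = (h + (-2)²)/H = (h + 4)/H = (4 + h)/H)
((8 - 1*(-1))*m(5, 3))*(8/((3*1))) = ((8 - 1*(-1))*((4 + 3)/5))*(8/((3*1))) = ((8 + 1)*((⅕)*7))*(8/3) = (9*(7/5))*(8*(⅓)) = (63/5)*(8/3) = 168/5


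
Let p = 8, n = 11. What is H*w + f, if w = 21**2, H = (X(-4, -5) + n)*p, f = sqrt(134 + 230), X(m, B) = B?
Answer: 21168 + 2*sqrt(91) ≈ 21187.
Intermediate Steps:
f = 2*sqrt(91) (f = sqrt(364) = 2*sqrt(91) ≈ 19.079)
H = 48 (H = (-5 + 11)*8 = 6*8 = 48)
w = 441
H*w + f = 48*441 + 2*sqrt(91) = 21168 + 2*sqrt(91)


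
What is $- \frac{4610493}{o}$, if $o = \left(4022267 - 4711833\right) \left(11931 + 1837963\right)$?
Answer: $\frac{4610493}{1275624006004} \approx 3.6143 \cdot 10^{-6}$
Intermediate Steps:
$o = -1275624006004$ ($o = \left(-689566\right) 1849894 = -1275624006004$)
$- \frac{4610493}{o} = - \frac{4610493}{-1275624006004} = \left(-4610493\right) \left(- \frac{1}{1275624006004}\right) = \frac{4610493}{1275624006004}$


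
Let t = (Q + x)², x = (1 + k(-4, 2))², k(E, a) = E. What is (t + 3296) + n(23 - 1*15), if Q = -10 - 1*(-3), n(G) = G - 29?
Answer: 3279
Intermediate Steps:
n(G) = -29 + G
Q = -7 (Q = -10 + 3 = -7)
x = 9 (x = (1 - 4)² = (-3)² = 9)
t = 4 (t = (-7 + 9)² = 2² = 4)
(t + 3296) + n(23 - 1*15) = (4 + 3296) + (-29 + (23 - 1*15)) = 3300 + (-29 + (23 - 15)) = 3300 + (-29 + 8) = 3300 - 21 = 3279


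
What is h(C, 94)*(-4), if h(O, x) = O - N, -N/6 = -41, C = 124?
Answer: 488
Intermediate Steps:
N = 246 (N = -6*(-41) = 246)
h(O, x) = -246 + O (h(O, x) = O - 1*246 = O - 246 = -246 + O)
h(C, 94)*(-4) = (-246 + 124)*(-4) = -122*(-4) = 488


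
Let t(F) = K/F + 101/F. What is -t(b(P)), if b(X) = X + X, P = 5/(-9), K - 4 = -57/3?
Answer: 387/5 ≈ 77.400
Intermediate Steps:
K = -15 (K = 4 - 57/3 = 4 - 57*1/3 = 4 - 19 = -15)
P = -5/9 (P = 5*(-1/9) = -5/9 ≈ -0.55556)
b(X) = 2*X
t(F) = 86/F (t(F) = -15/F + 101/F = 86/F)
-t(b(P)) = -86/(2*(-5/9)) = -86/(-10/9) = -86*(-9)/10 = -1*(-387/5) = 387/5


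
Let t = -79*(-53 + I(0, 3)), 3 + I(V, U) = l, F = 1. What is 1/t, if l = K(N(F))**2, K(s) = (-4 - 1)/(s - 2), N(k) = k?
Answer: 1/2449 ≈ 0.00040833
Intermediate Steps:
K(s) = -5/(-2 + s)
l = 25 (l = (-5/(-2 + 1))**2 = (-5/(-1))**2 = (-5*(-1))**2 = 5**2 = 25)
I(V, U) = 22 (I(V, U) = -3 + 25 = 22)
t = 2449 (t = -79*(-53 + 22) = -79*(-31) = 2449)
1/t = 1/2449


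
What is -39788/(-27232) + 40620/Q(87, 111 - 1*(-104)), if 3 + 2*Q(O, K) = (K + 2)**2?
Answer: 510723181/160280744 ≈ 3.1864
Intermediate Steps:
Q(O, K) = -3/2 + (2 + K)**2/2 (Q(O, K) = -3/2 + (K + 2)**2/2 = -3/2 + (2 + K)**2/2)
-39788/(-27232) + 40620/Q(87, 111 - 1*(-104)) = -39788/(-27232) + 40620/(-3/2 + (2 + (111 - 1*(-104)))**2/2) = -39788*(-1/27232) + 40620/(-3/2 + (2 + (111 + 104))**2/2) = 9947/6808 + 40620/(-3/2 + (2 + 215)**2/2) = 9947/6808 + 40620/(-3/2 + (1/2)*217**2) = 9947/6808 + 40620/(-3/2 + (1/2)*47089) = 9947/6808 + 40620/(-3/2 + 47089/2) = 9947/6808 + 40620/23543 = 510723181/160280744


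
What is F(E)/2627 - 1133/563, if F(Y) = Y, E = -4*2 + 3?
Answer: -2979206/1479001 ≈ -2.0143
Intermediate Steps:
E = -5 (E = -8 + 3 = -5)
F(E)/2627 - 1133/563 = -5/2627 - 1133/563 = -2979206/1479001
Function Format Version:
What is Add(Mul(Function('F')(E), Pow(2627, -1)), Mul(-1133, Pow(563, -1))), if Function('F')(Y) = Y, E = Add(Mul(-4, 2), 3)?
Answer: Rational(-2979206, 1479001) ≈ -2.0143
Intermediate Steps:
E = -5 (E = Add(-8, 3) = -5)
Add(Mul(Function('F')(E), Pow(2627, -1)), Mul(-1133, Pow(563, -1))) = Add(Mul(-5, Pow(2627, -1)), Mul(-1133, Pow(563, -1))) = Add(Mul(-5, Rational(1, 2627)), Mul(-1133, Rational(1, 563))) = Add(Rational(-5, 2627), Rational(-1133, 563)) = Rational(-2979206, 1479001)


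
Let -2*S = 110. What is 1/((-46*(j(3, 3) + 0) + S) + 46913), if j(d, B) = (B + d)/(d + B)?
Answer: 1/46812 ≈ 2.1362e-5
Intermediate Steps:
S = -55 (S = -½*110 = -55)
j(d, B) = 1 (j(d, B) = (B + d)/(B + d) = 1)
1/((-46*(j(3, 3) + 0) + S) + 46913) = 1/((-46*(1 + 0) - 55) + 46913) = 1/((-46 - 55) + 46913) = 1/(-101 + 46913) = 1/46812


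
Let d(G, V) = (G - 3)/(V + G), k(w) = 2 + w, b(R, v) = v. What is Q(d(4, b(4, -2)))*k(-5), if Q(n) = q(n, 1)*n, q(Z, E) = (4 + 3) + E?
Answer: -12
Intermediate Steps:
d(G, V) = (-3 + G)/(G + V)
q(Z, E) = 7 + E
Q(n) = 8*n (Q(n) = (7 + 1)*n = 8*n)
Q(d(4, b(4, -2)))*k(-5) = (8*((-3 + 4)/(4 - 2)))*(2 - 5) = (8*(1/2))*(-3) = (8*((½)*1))*(-3) = (8*(½))*(-3) = 4*(-3) = -12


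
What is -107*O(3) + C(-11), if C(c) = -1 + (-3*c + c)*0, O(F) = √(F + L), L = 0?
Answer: -1 - 107*√3 ≈ -186.33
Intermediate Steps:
O(F) = √F (O(F) = √(F + 0) = √F)
C(c) = -1 (C(c) = -1 - 2*c*0 = -1 + 0 = -1)
-107*O(3) + C(-11) = -107*√3 - 1 = -1 - 107*√3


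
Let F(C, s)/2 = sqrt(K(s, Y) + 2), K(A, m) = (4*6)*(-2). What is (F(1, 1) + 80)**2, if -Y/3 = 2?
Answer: 6216 + 320*I*sqrt(46) ≈ 6216.0 + 2170.3*I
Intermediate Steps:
Y = -6 (Y = -3*2 = -6)
K(A, m) = -48 (K(A, m) = 24*(-2) = -48)
F(C, s) = 2*I*sqrt(46) (F(C, s) = 2*sqrt(-48 + 2) = 2*sqrt(-46) = 2*(I*sqrt(46)) = 2*I*sqrt(46))
(F(1, 1) + 80)**2 = (2*I*sqrt(46) + 80)**2 = (80 + 2*I*sqrt(46))**2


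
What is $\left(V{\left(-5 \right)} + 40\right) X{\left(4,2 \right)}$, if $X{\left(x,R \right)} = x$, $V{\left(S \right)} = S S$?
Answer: $260$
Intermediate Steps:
$V{\left(S \right)} = S^{2}$
$\left(V{\left(-5 \right)} + 40\right) X{\left(4,2 \right)} = \left(\left(-5\right)^{2} + 40\right) 4 = \left(25 + 40\right) 4 = 65 \cdot 4 = 260$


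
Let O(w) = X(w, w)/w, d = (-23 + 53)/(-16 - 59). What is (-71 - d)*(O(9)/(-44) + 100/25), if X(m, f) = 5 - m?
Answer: -140141/495 ≈ -283.11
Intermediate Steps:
d = -⅖ (d = 30/(-75) = 30*(-1/75) = -⅖ ≈ -0.40000)
O(w) = (5 - w)/w
(-71 - d)*(O(9)/(-44) + 100/25) = (-71 - 1*(-⅖))*(((5 - 1*9)/9)/(-44) + 100/25) = (-71 + ⅖)*(((5 - 9)/9)*(-1/44) + 100*(1/25)) = -353*(((⅑)*(-4))*(-1/44) + 4)/5 = -353*(-4/9*(-1/44) + 4)/5 = -353*(1/99 + 4)/5 = -353/5*397/99 = -140141/495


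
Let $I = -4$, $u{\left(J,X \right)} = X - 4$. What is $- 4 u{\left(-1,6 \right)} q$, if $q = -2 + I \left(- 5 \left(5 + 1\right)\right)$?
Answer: $-944$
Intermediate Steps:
$u{\left(J,X \right)} = -4 + X$ ($u{\left(J,X \right)} = X - 4 = -4 + X$)
$q = 118$ ($q = -2 - 4 \left(- 5 \left(5 + 1\right)\right) = -2 - 4 \left(\left(-5\right) 6\right) = -2 - -120 = -2 + 120 = 118$)
$- 4 u{\left(-1,6 \right)} q = - 4 \left(-4 + 6\right) 118 = \left(-4\right) 2 \cdot 118 = \left(-8\right) 118 = -944$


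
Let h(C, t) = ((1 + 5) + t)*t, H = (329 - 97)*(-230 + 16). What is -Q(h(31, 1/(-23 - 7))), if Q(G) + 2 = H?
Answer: 49650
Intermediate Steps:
H = -49648 (H = 232*(-214) = -49648)
h(C, t) = t*(6 + t) (h(C, t) = (6 + t)*t = t*(6 + t))
Q(G) = -49650 (Q(G) = -2 - 49648 = -49650)
-Q(h(31, 1/(-23 - 7))) = -1*(-49650) = 49650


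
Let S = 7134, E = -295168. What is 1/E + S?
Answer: 2105728511/295168 ≈ 7134.0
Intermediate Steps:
1/E + S = 1/(-295168) + 7134 = -1/295168 + 7134 = 2105728511/295168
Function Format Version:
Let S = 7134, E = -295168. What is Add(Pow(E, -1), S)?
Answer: Rational(2105728511, 295168) ≈ 7134.0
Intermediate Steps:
Add(Pow(E, -1), S) = Add(Pow(-295168, -1), 7134) = Add(Rational(-1, 295168), 7134) = Rational(2105728511, 295168)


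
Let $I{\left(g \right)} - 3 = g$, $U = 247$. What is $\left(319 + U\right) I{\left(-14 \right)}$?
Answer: $-6226$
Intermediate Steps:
$I{\left(g \right)} = 3 + g$
$\left(319 + U\right) I{\left(-14 \right)} = \left(319 + 247\right) \left(3 - 14\right) = 566 \left(-11\right) = -6226$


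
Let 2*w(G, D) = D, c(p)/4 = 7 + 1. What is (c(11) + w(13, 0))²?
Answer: 1024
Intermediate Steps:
c(p) = 32 (c(p) = 4*(7 + 1) = 4*8 = 32)
w(G, D) = D/2
(c(11) + w(13, 0))² = (32 + (½)*0)² = (32 + 0)² = 32² = 1024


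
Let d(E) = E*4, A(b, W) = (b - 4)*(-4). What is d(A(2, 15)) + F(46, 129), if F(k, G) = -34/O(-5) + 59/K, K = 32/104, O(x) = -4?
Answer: 929/4 ≈ 232.25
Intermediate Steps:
A(b, W) = 16 - 4*b (A(b, W) = (-4 + b)*(-4) = 16 - 4*b)
K = 4/13 (K = 32*(1/104) = 4/13 ≈ 0.30769)
F(k, G) = 801/4 (F(k, G) = -34/(-4) + 59/(4/13) = -34*(-1/4) + 59*(13/4) = 17/2 + 767/4 = 801/4)
d(E) = 4*E
d(A(2, 15)) + F(46, 129) = 4*(16 - 4*2) + 801/4 = 4*(16 - 8) + 801/4 = 4*8 + 801/4 = 32 + 801/4 = 929/4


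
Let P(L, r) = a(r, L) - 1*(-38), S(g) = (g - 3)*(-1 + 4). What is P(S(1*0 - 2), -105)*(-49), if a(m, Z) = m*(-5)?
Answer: -27587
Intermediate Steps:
S(g) = -9 + 3*g (S(g) = (-3 + g)*3 = -9 + 3*g)
a(m, Z) = -5*m
P(L, r) = 38 - 5*r (P(L, r) = -5*r - 1*(-38) = -5*r + 38 = 38 - 5*r)
P(S(1*0 - 2), -105)*(-49) = (38 - 5*(-105))*(-49) = (38 + 525)*(-49) = 563*(-49) = -27587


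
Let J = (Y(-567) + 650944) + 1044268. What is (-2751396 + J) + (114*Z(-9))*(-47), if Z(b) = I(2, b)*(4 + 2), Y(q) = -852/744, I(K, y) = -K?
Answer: -61497127/62 ≈ -9.9189e+5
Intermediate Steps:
Y(q) = -71/62 (Y(q) = -852*1/744 = -71/62)
Z(b) = -12 (Z(b) = (-1*2)*(4 + 2) = -2*6 = -12)
J = 105103073/62 (J = (-71/62 + 650944) + 1044268 = 40358457/62 + 1044268 = 105103073/62 ≈ 1.6952e+6)
(-2751396 + J) + (114*Z(-9))*(-47) = (-2751396 + 105103073/62) + (114*(-12))*(-47) = -65483479/62 - 1368*(-47) = -65483479/62 + 64296 = -61497127/62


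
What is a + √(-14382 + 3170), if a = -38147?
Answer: -38147 + 2*I*√2803 ≈ -38147.0 + 105.89*I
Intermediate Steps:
a + √(-14382 + 3170) = -38147 + √(-14382 + 3170) = -38147 + √(-11212) = -38147 + 2*I*√2803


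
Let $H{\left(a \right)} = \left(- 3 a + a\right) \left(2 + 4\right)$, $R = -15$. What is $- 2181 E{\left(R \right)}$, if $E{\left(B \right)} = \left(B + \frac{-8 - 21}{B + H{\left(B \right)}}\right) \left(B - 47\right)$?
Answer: $- \frac{112865296}{55} \approx -2.0521 \cdot 10^{6}$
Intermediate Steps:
$H{\left(a \right)} = - 12 a$ ($H{\left(a \right)} = - 2 a 6 = - 12 a$)
$E{\left(B \right)} = \left(-47 + B\right) \left(B + \frac{29}{11 B}\right)$ ($E{\left(B \right)} = \left(B + \frac{-8 - 21}{B - 12 B}\right) \left(B - 47\right) = \left(B - \frac{29}{\left(-11\right) B}\right) \left(-47 + B\right) = \left(B - 29 \left(- \frac{1}{11 B}\right)\right) \left(-47 + B\right) = \left(B + \frac{29}{11 B}\right) \left(-47 + B\right) = \left(-47 + B\right) \left(B + \frac{29}{11 B}\right)$)
$- 2181 E{\left(R \right)} = - 2181 \left(\frac{29}{11} + \left(-15\right)^{2} - -705 - \frac{1363}{11 \left(-15\right)}\right) = - 2181 \left(\frac{29}{11} + 225 + 705 - - \frac{1363}{165}\right) = - 2181 \left(\frac{29}{11} + 225 + 705 + \frac{1363}{165}\right) = \left(-2181\right) \frac{155248}{165} = - \frac{112865296}{55}$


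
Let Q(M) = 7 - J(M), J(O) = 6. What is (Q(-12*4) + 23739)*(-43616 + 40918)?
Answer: -64050520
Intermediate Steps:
Q(M) = 1 (Q(M) = 7 - 1*6 = 7 - 6 = 1)
(Q(-12*4) + 23739)*(-43616 + 40918) = (1 + 23739)*(-43616 + 40918) = 23740*(-2698) = -64050520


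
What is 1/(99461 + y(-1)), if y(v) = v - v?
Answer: 1/99461 ≈ 1.0054e-5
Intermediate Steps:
y(v) = 0
1/(99461 + y(-1)) = 1/(99461 + 0) = 1/99461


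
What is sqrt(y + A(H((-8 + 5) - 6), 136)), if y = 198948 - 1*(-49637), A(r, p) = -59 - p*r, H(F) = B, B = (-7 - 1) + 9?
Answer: sqrt(248390) ≈ 498.39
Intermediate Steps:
B = 1 (B = -8 + 9 = 1)
H(F) = 1
A(r, p) = -59 - p*r
y = 248585 (y = 198948 + 49637 = 248585)
sqrt(y + A(H((-8 + 5) - 6), 136)) = sqrt(248585 + (-59 - 1*136*1)) = sqrt(248585 + (-59 - 136)) = sqrt(248585 - 195) = sqrt(248390)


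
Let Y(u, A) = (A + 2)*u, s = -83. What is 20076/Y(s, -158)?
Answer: 1673/1079 ≈ 1.5505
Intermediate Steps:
Y(u, A) = u*(2 + A) (Y(u, A) = (2 + A)*u = u*(2 + A))
20076/Y(s, -158) = 20076/((-83*(2 - 158))) = 20076/((-83*(-156))) = 20076/12948 = 20076*(1/12948) = 1673/1079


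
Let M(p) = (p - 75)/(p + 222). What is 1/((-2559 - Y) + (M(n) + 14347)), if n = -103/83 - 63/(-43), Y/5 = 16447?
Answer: -793118/55873050621 ≈ -1.4195e-5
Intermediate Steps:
Y = 82235 (Y = 5*16447 = 82235)
n = 800/3569 (n = -103*1/83 - 63*(-1/43) = -103/83 + 63/43 = 800/3569 ≈ 0.22415)
M(p) = (-75 + p)/(222 + p)
1/((-2559 - Y) + (M(n) + 14347)) = 1/((-2559 - 1*82235) + ((-75 + 800/3569)/(222 + 800/3569) + 14347)) = 1/((-2559 - 82235) + (-266875/3569/(793118/3569) + 14347)) = 1/(-84794 + ((3569/793118)*(-266875/3569) + 14347)) = 1/(-84794 + (-266875/793118 + 14347)) = 1/(-84794 + 11378597071/793118) = 1/(-55873050621/793118) = -793118/55873050621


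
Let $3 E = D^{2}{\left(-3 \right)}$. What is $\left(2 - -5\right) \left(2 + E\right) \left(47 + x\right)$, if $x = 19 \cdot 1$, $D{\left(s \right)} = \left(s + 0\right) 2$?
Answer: $6468$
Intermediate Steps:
$D{\left(s \right)} = 2 s$ ($D{\left(s \right)} = s 2 = 2 s$)
$x = 19$
$E = 12$ ($E = \frac{\left(2 \left(-3\right)\right)^{2}}{3} = \frac{\left(-6\right)^{2}}{3} = \frac{1}{3} \cdot 36 = 12$)
$\left(2 - -5\right) \left(2 + E\right) \left(47 + x\right) = \left(2 - -5\right) \left(2 + 12\right) \left(47 + 19\right) = \left(2 + 5\right) 14 \cdot 66 = 7 \cdot 14 \cdot 66 = 98 \cdot 66 = 6468$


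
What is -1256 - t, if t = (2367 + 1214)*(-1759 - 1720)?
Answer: 12457043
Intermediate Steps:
t = -12458299 (t = 3581*(-3479) = -12458299)
-1256 - t = -1256 - 1*(-12458299) = -1256 + 12458299 = 12457043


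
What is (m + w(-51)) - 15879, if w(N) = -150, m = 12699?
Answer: -3330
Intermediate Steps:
(m + w(-51)) - 15879 = (12699 - 150) - 15879 = 12549 - 15879 = -3330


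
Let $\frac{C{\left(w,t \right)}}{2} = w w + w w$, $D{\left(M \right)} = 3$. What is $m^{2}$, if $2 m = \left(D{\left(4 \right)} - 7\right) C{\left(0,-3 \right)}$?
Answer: $0$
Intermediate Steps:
$C{\left(w,t \right)} = 4 w^{2}$ ($C{\left(w,t \right)} = 2 \left(w w + w w\right) = 2 \left(w^{2} + w^{2}\right) = 2 \cdot 2 w^{2} = 4 w^{2}$)
$m = 0$ ($m = \frac{\left(3 - 7\right) 4 \cdot 0^{2}}{2} = \frac{\left(-4\right) 4 \cdot 0}{2} = \frac{\left(-4\right) 0}{2} = \frac{1}{2} \cdot 0 = 0$)
$m^{2} = 0^{2} = 0$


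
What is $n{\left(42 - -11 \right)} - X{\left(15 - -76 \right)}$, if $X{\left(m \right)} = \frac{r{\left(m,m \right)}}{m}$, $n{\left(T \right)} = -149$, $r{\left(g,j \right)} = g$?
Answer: $-150$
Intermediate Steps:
$X{\left(m \right)} = 1$ ($X{\left(m \right)} = \frac{m}{m} = 1$)
$n{\left(42 - -11 \right)} - X{\left(15 - -76 \right)} = -149 - 1 = -150$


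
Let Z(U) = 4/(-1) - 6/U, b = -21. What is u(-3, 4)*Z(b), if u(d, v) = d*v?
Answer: 312/7 ≈ 44.571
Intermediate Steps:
Z(U) = -4 - 6/U (Z(U) = 4*(-1) - 6/U = -4 - 6/U)
u(-3, 4)*Z(b) = (-3*4)*(-4 - 6/(-21)) = -12*(-4 - 6*(-1/21)) = -12*(-4 + 2/7) = -12*(-26/7) = 312/7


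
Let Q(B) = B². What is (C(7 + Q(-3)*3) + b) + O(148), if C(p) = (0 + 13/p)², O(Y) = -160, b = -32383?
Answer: -37619539/1156 ≈ -32543.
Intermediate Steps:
C(p) = 169/p² (C(p) = (13/p)² = 169/p²)
(C(7 + Q(-3)*3) + b) + O(148) = (169/(7 + (-3)²*3)² - 32383) - 160 = (169/(7 + 9*3)² - 32383) - 160 = (169/(7 + 27)² - 32383) - 160 = (169/34² - 32383) - 160 = (169*(1/1156) - 32383) - 160 = (169/1156 - 32383) - 160 = -37434579/1156 - 160 = -37619539/1156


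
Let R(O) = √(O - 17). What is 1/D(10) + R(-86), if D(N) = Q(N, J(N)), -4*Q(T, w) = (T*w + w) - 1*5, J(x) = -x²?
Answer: 4/1105 + I*√103 ≈ 0.0036199 + 10.149*I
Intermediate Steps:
R(O) = √(-17 + O)
Q(T, w) = 5/4 - w/4 - T*w/4 (Q(T, w) = -((T*w + w) - 1*5)/4 = -((w + T*w) - 5)/4 = -(-5 + w + T*w)/4 = 5/4 - w/4 - T*w/4)
D(N) = 5/4 + N²/4 + N³/4 (D(N) = 5/4 - (-1)*N²/4 - N*(-N²)/4 = 5/4 + N²/4 + N³/4)
1/D(10) + R(-86) = 1/(5/4 + (¼)*10² + (¼)*10³) + √(-17 - 86) = 1/(5/4 + (¼)*100 + (¼)*1000) + √(-103) = 1/(5/4 + 25 + 250) + I*√103 = 1/(1105/4) + I*√103 = 4/1105 + I*√103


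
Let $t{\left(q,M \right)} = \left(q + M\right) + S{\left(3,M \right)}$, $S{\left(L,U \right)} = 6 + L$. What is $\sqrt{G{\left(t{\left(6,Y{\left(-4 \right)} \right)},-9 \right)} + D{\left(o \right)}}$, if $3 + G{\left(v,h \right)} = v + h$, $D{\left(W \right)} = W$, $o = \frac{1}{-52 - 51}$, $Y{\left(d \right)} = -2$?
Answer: $\frac{\sqrt{10506}}{103} \approx 0.99513$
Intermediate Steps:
$o = - \frac{1}{103}$ ($o = \frac{1}{-103} = - \frac{1}{103} \approx -0.0097087$)
$t{\left(q,M \right)} = 9 + M + q$ ($t{\left(q,M \right)} = \left(q + M\right) + \left(6 + 3\right) = \left(M + q\right) + 9 = 9 + M + q$)
$G{\left(v,h \right)} = -3 + h + v$ ($G{\left(v,h \right)} = -3 + \left(v + h\right) = -3 + \left(h + v\right) = -3 + h + v$)
$\sqrt{G{\left(t{\left(6,Y{\left(-4 \right)} \right)},-9 \right)} + D{\left(o \right)}} = \sqrt{\left(-3 - 9 + \left(9 - 2 + 6\right)\right) - \frac{1}{103}} = \sqrt{\left(-3 - 9 + 13\right) - \frac{1}{103}} = \sqrt{1 - \frac{1}{103}} = \sqrt{\frac{102}{103}} = \frac{\sqrt{10506}}{103}$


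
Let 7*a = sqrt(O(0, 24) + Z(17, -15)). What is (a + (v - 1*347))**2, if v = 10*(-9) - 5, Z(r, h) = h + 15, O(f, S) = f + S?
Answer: 9572860/49 - 1768*sqrt(6)/7 ≈ 1.9475e+5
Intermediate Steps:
O(f, S) = S + f
Z(r, h) = 15 + h
v = -95 (v = -90 - 5 = -95)
a = 2*sqrt(6)/7 (a = sqrt((24 + 0) + (15 - 15))/7 = sqrt(24 + 0)/7 = sqrt(24)/7 = (2*sqrt(6))/7 = 2*sqrt(6)/7 ≈ 0.69985)
(a + (v - 1*347))**2 = (2*sqrt(6)/7 + (-95 - 1*347))**2 = (2*sqrt(6)/7 + (-95 - 347))**2 = (2*sqrt(6)/7 - 442)**2 = (-442 + 2*sqrt(6)/7)**2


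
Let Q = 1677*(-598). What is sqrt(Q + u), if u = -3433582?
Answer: 2*I*sqrt(1109107) ≈ 2106.3*I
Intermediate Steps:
Q = -1002846
sqrt(Q + u) = sqrt(-1002846 - 3433582) = sqrt(-4436428) = 2*I*sqrt(1109107)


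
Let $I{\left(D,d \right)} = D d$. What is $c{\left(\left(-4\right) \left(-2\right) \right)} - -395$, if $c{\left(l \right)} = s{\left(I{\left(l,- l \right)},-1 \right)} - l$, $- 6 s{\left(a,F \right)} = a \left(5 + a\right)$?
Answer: $- \frac{727}{3} \approx -242.33$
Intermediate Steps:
$s{\left(a,F \right)} = - \frac{a \left(5 + a\right)}{6}$
$c{\left(l \right)} = - l + \frac{l^{2} \left(5 - l^{2}\right)}{6}$ ($c{\left(l \right)} = - \frac{l \left(- l\right) \left(5 + l \left(- l\right)\right)}{6} - l = - \frac{- l^{2} \left(5 - l^{2}\right)}{6} - l = \frac{l^{2} \left(5 - l^{2}\right)}{6} - l = - l + \frac{l^{2} \left(5 - l^{2}\right)}{6}$)
$c{\left(\left(-4\right) \left(-2\right) \right)} - -395 = \frac{\left(-4\right) \left(-2\right) \left(-6 + \left(-4\right) \left(-2\right) \left(5 - \left(\left(-4\right) \left(-2\right)\right)^{2}\right)\right)}{6} - -395 = \frac{1}{6} \cdot 8 \left(-6 + 8 \left(5 - 8^{2}\right)\right) + 395 = \frac{1}{6} \cdot 8 \left(-6 + 8 \left(5 - 64\right)\right) + 395 = \frac{1}{6} \cdot 8 \left(-6 + 8 \left(-59\right)\right) + 395 = \frac{1}{6} \cdot 8 \left(-6 - 472\right) + 395 = \frac{1}{6} \cdot 8 \left(-478\right) + 395 = - \frac{1912}{3} + 395 = - \frac{727}{3}$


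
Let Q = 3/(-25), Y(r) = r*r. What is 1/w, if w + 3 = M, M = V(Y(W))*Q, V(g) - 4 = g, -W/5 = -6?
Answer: -25/2787 ≈ -0.0089702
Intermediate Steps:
W = 30 (W = -5*(-6) = 30)
Y(r) = r**2
V(g) = 4 + g
Q = -3/25 (Q = 3*(-1/25) = -3/25 ≈ -0.12000)
M = -2712/25 (M = (4 + 30**2)*(-3/25) = (4 + 900)*(-3/25) = 904*(-3/25) = -2712/25 ≈ -108.48)
w = -2787/25 (w = -3 - 2712/25 = -2787/25 ≈ -111.48)
1/w = 1/(-2787/25) = -25/2787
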